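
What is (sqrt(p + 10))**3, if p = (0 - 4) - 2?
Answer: 8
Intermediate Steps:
p = -6 (p = -4 - 2 = -6)
(sqrt(p + 10))**3 = (sqrt(-6 + 10))**3 = (sqrt(4))**3 = 2**3 = 8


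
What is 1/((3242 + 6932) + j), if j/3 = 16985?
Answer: 1/61129 ≈ 1.6359e-5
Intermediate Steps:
j = 50955 (j = 3*16985 = 50955)
1/((3242 + 6932) + j) = 1/((3242 + 6932) + 50955) = 1/(10174 + 50955) = 1/61129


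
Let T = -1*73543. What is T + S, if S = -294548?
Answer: -368091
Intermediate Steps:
T = -73543
T + S = -73543 - 294548 = -368091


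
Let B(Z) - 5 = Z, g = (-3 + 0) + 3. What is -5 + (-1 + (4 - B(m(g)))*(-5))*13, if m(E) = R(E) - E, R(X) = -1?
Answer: -18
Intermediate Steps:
g = 0 (g = -3 + 3 = 0)
m(E) = -1 - E
B(Z) = 5 + Z
-5 + (-1 + (4 - B(m(g)))*(-5))*13 = -5 + (-1 + (4 - (5 + (-1 - 1*0)))*(-5))*13 = -5 + (-1 + (4 - (5 + (-1 + 0)))*(-5))*13 = -5 + (-1 + (4 - (5 - 1))*(-5))*13 = -5 + (-1 + (4 - 1*4)*(-5))*13 = -5 + (-1 + (4 - 4)*(-5))*13 = -5 + (-1 + 0*(-5))*13 = -5 + (-1 + 0)*13 = -5 - 1*13 = -5 - 13 = -18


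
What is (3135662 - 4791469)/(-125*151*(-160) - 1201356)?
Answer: -1655807/1818644 ≈ -0.91046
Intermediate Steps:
(3135662 - 4791469)/(-125*151*(-160) - 1201356) = -1655807/(-18875*(-160) - 1201356) = -1655807/(3020000 - 1201356) = -1655807/1818644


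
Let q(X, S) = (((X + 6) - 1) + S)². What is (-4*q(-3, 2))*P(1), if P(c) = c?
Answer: -64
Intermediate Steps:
q(X, S) = (5 + S + X)² (q(X, S) = (((6 + X) - 1) + S)² = ((5 + X) + S)² = (5 + S + X)²)
(-4*q(-3, 2))*P(1) = -4*(5 + 2 - 3)²*1 = -4*4²*1 = -4*16*1 = -64*1 = -64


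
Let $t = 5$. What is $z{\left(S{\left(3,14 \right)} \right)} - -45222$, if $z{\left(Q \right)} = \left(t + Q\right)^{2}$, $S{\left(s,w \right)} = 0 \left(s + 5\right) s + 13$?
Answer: $45546$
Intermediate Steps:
$S{\left(s,w \right)} = 13$ ($S{\left(s,w \right)} = 0 \left(5 + s\right) s + 13 = 0 s + 13 = 0 + 13 = 13$)
$z{\left(Q \right)} = \left(5 + Q\right)^{2}$
$z{\left(S{\left(3,14 \right)} \right)} - -45222 = \left(5 + 13\right)^{2} - -45222 = 18^{2} + 45222 = 324 + 45222 = 45546$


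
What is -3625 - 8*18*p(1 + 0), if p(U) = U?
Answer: -3769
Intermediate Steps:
-3625 - 8*18*p(1 + 0) = -3625 - 8*18*(1 + 0) = -3625 - 144 = -3769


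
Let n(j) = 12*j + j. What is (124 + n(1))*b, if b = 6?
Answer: 822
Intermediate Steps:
n(j) = 13*j
(124 + n(1))*b = (124 + 13*1)*6 = (124 + 13)*6 = 137*6 = 822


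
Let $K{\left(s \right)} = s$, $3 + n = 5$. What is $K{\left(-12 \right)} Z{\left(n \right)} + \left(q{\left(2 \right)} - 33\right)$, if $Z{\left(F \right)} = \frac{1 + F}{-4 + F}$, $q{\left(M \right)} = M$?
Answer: $-13$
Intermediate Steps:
$n = 2$ ($n = -3 + 5 = 2$)
$Z{\left(F \right)} = \frac{1 + F}{-4 + F}$
$K{\left(-12 \right)} Z{\left(n \right)} + \left(q{\left(2 \right)} - 33\right) = - 12 \frac{1 + 2}{-4 + 2} + \left(2 - 33\right) = - 12 \frac{1}{-2} \cdot 3 - 31 = - 12 \left(\left(- \frac{1}{2}\right) 3\right) - 31 = \left(-12\right) \left(- \frac{3}{2}\right) - 31 = 18 - 31 = -13$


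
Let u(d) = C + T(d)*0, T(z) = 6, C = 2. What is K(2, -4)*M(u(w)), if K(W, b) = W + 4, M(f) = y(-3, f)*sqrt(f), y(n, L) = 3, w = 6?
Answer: 18*sqrt(2) ≈ 25.456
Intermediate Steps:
u(d) = 2 (u(d) = 2 + 6*0 = 2 + 0 = 2)
M(f) = 3*sqrt(f)
K(W, b) = 4 + W
K(2, -4)*M(u(w)) = (4 + 2)*(3*sqrt(2)) = 6*(3*sqrt(2)) = 18*sqrt(2)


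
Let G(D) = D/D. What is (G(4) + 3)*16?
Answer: 64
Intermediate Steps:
G(D) = 1
(G(4) + 3)*16 = (1 + 3)*16 = 4*16 = 64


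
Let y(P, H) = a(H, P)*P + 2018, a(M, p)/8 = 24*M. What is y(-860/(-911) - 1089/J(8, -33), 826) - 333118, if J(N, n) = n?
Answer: 4602508316/911 ≈ 5.0522e+6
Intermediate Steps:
a(M, p) = 192*M (a(M, p) = 8*(24*M) = 192*M)
y(P, H) = 2018 + 192*H*P (y(P, H) = (192*H)*P + 2018 = 192*H*P + 2018 = 2018 + 192*H*P)
y(-860/(-911) - 1089/J(8, -33), 826) - 333118 = (2018 + 192*826*(-860/(-911) - 1089/(-33))) - 333118 = (2018 + 192*826*(-860*(-1/911) - 1089*(-1/33))) - 333118 = (2018 + 192*826*(860/911 + 33)) - 333118 = (2018 + 192*826*(30923/911)) - 333118 = (2018 + 4904140416/911) - 333118 = 4905978814/911 - 333118 = 4602508316/911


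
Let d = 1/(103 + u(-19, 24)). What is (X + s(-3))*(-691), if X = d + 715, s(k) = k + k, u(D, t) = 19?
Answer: -59770809/122 ≈ -4.8992e+5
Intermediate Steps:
s(k) = 2*k
d = 1/122 (d = 1/(103 + 19) = 1/122 ≈ 0.0081967)
X = 87231/122 (X = 1/122 + 715 = 87231/122 ≈ 715.01)
(X + s(-3))*(-691) = (87231/122 + 2*(-3))*(-691) = (87231/122 - 6)*(-691) = (86499/122)*(-691) = -59770809/122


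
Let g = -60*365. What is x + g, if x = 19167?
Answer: -2733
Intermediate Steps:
g = -21900
x + g = 19167 - 21900 = -2733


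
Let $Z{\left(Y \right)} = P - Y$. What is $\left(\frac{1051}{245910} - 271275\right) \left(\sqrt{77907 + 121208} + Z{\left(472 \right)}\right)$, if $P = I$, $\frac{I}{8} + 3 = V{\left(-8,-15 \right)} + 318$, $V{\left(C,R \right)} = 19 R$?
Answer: $\frac{7738271167084}{122955} - \frac{66709234199 \sqrt{199115}}{245910} \approx -5.8113 \cdot 10^{7}$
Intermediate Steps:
$I = 240$ ($I = -24 + 8 \left(19 \left(-15\right) + 318\right) = -24 + 8 \left(-285 + 318\right) = -24 + 8 \cdot 33 = -24 + 264 = 240$)
$P = 240$
$Z{\left(Y \right)} = 240 - Y$
$\left(\frac{1051}{245910} - 271275\right) \left(\sqrt{77907 + 121208} + Z{\left(472 \right)}\right) = \left(\frac{1051}{245910} - 271275\right) \left(\sqrt{77907 + 121208} + \left(240 - 472\right)\right) = \left(1051 \cdot \frac{1}{245910} - 271275\right) \left(\sqrt{199115} + \left(240 - 472\right)\right) = \left(\frac{1051}{245910} - 271275\right) \left(\sqrt{199115} - 232\right) = - \frac{66709234199 \left(-232 + \sqrt{199115}\right)}{245910} = \frac{7738271167084}{122955} - \frac{66709234199 \sqrt{199115}}{245910}$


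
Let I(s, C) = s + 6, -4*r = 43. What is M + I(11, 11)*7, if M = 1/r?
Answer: 5113/43 ≈ 118.91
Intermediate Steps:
r = -43/4 (r = -¼*43 = -43/4 ≈ -10.750)
I(s, C) = 6 + s
M = -4/43 (M = 1/(-43/4) = -4/43 ≈ -0.093023)
M + I(11, 11)*7 = -4/43 + (6 + 11)*7 = -4/43 + 17*7 = -4/43 + 119 = 5113/43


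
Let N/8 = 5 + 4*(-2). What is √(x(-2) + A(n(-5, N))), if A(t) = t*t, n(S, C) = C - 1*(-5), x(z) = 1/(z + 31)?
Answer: √303630/29 ≈ 19.001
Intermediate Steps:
x(z) = 1/(31 + z)
N = -24 (N = 8*(5 + 4*(-2)) = 8*(5 - 8) = 8*(-3) = -24)
n(S, C) = 5 + C (n(S, C) = C + 5 = 5 + C)
A(t) = t²
√(x(-2) + A(n(-5, N))) = √(1/(31 - 2) + (5 - 24)²) = √(1/29 + (-19)²) = √(1/29 + 361) = √(10470/29) = √303630/29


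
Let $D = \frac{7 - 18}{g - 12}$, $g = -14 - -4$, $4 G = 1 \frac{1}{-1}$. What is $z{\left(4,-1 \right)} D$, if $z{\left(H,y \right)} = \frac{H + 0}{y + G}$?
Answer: $- \frac{8}{5} \approx -1.6$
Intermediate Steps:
$G = - \frac{1}{4}$ ($G = \frac{1 \frac{1}{-1}}{4} = \frac{1 \left(-1\right)}{4} = \frac{1}{4} \left(-1\right) = - \frac{1}{4} \approx -0.25$)
$z{\left(H,y \right)} = \frac{H}{- \frac{1}{4} + y}$ ($z{\left(H,y \right)} = \frac{H + 0}{y - \frac{1}{4}} = \frac{H}{- \frac{1}{4} + y}$)
$g = -10$ ($g = -14 + 4 = -10$)
$D = \frac{1}{2}$ ($D = \frac{7 - 18}{-10 - 12} = - \frac{11}{-22} = \left(-11\right) \left(- \frac{1}{22}\right) = \frac{1}{2} \approx 0.5$)
$z{\left(4,-1 \right)} D = 4 \cdot 4 \frac{1}{-1 + 4 \left(-1\right)} \frac{1}{2} = 4 \cdot 4 \frac{1}{-1 - 4} \cdot \frac{1}{2} = 4 \cdot 4 \frac{1}{-5} \cdot \frac{1}{2} = 4 \cdot 4 \left(- \frac{1}{5}\right) \frac{1}{2} = \left(- \frac{16}{5}\right) \frac{1}{2} = - \frac{8}{5}$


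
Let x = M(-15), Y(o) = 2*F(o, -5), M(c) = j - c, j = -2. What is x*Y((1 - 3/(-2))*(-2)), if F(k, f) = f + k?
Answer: -260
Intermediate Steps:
M(c) = -2 - c
Y(o) = -10 + 2*o (Y(o) = 2*(-5 + o) = -10 + 2*o)
x = 13 (x = -2 - 1*(-15) = -2 + 15 = 13)
x*Y((1 - 3/(-2))*(-2)) = 13*(-10 + 2*((1 - 3/(-2))*(-2))) = 13*(-10 + 2*((1 - 3*(-½))*(-2))) = 13*(-10 + 2*((1 + 3/2)*(-2))) = 13*(-10 + 2*((5/2)*(-2))) = 13*(-10 + 2*(-5)) = 13*(-10 - 10) = 13*(-20) = -260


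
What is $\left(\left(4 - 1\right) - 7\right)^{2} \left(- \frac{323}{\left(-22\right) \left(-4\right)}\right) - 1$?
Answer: $- \frac{657}{11} \approx -59.727$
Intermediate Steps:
$\left(\left(4 - 1\right) - 7\right)^{2} \left(- \frac{323}{\left(-22\right) \left(-4\right)}\right) - 1 = \left(3 - 7\right)^{2} \left(- \frac{323}{88}\right) - 1 = \left(-4\right)^{2} \left(\left(-323\right) \frac{1}{88}\right) - 1 = 16 \left(- \frac{323}{88}\right) - 1 = - \frac{646}{11} - 1 = - \frac{657}{11}$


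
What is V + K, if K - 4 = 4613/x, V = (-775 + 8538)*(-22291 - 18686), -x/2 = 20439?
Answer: -13003473589079/40878 ≈ -3.1810e+8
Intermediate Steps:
x = -40878 (x = -2*20439 = -40878)
V = -318104451 (V = 7763*(-40977) = -318104451)
K = 158899/40878 (K = 4 + 4613/(-40878) = 4 + 4613*(-1/40878) = 4 - 4613/40878 = 158899/40878 ≈ 3.8872)
V + K = -318104451 + 158899/40878 = -13003473589079/40878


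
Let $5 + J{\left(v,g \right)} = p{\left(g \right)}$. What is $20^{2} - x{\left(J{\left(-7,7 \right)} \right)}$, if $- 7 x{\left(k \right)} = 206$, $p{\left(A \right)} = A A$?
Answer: $\frac{3006}{7} \approx 429.43$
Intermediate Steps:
$p{\left(A \right)} = A^{2}$
$J{\left(v,g \right)} = -5 + g^{2}$
$x{\left(k \right)} = - \frac{206}{7}$ ($x{\left(k \right)} = \left(- \frac{1}{7}\right) 206 = - \frac{206}{7}$)
$20^{2} - x{\left(J{\left(-7,7 \right)} \right)} = 20^{2} - - \frac{206}{7} = 400 + \frac{206}{7} = \frac{3006}{7}$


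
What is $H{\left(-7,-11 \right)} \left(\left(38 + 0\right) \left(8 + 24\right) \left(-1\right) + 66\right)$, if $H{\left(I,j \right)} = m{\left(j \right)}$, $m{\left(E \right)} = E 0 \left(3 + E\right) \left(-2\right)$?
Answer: $0$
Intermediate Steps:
$m{\left(E \right)} = 0$ ($m{\left(E \right)} = E 0 \left(-2\right) = 0 \left(-2\right) = 0$)
$H{\left(I,j \right)} = 0$
$H{\left(-7,-11 \right)} \left(\left(38 + 0\right) \left(8 + 24\right) \left(-1\right) + 66\right) = 0 \left(\left(38 + 0\right) \left(8 + 24\right) \left(-1\right) + 66\right) = 0 \left(38 \cdot 32 \left(-1\right) + 66\right) = 0 \left(1216 \left(-1\right) + 66\right) = 0 \left(-1216 + 66\right) = 0 \left(-1150\right) = 0$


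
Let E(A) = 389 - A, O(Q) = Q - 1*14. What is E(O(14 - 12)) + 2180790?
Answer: 2181191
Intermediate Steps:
O(Q) = -14 + Q (O(Q) = Q - 14 = -14 + Q)
E(O(14 - 12)) + 2180790 = (389 - (-14 + (14 - 12))) + 2180790 = (389 - (-14 + 2)) + 2180790 = (389 - 1*(-12)) + 2180790 = (389 + 12) + 2180790 = 401 + 2180790 = 2181191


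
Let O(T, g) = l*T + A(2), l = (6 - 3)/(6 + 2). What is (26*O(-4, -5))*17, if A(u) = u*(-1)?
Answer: -1547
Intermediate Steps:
A(u) = -u
l = 3/8 ≈ 0.37500
O(T, g) = -2 + 3*T/8 (O(T, g) = 3*T/8 - 1*2 = 3*T/8 - 2 = -2 + 3*T/8)
(26*O(-4, -5))*17 = (26*(-2 + (3/8)*(-4)))*17 = (26*(-2 - 3/2))*17 = (26*(-7/2))*17 = -91*17 = -1547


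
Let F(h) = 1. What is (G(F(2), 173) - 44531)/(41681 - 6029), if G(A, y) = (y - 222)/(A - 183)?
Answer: -385933/308984 ≈ -1.2490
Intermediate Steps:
G(A, y) = (-222 + y)/(-183 + A)
(G(F(2), 173) - 44531)/(41681 - 6029) = ((-222 + 173)/(-183 + 1) - 44531)/(41681 - 6029) = (-49/(-182) - 44531)/35652 = (-1/182*(-49) - 44531)*(1/35652) = (7/26 - 44531)*(1/35652) = -1157799/26*1/35652 = -385933/308984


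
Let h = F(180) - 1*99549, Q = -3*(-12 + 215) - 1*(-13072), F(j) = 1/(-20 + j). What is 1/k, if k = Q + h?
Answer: -160/13933759 ≈ -1.1483e-5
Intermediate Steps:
Q = 12463 (Q = -3*203 + 13072 = -609 + 13072 = 12463)
h = -15927839/160 (h = 1/(-20 + 180) - 1*99549 = 1/160 - 99549 = -15927839/160 ≈ -99549.)
k = -13933759/160 (k = 12463 - 15927839/160 = -13933759/160 ≈ -87086.)
1/k = 1/(-13933759/160) = -160/13933759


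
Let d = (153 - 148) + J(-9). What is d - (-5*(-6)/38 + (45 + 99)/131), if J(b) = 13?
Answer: 40101/2489 ≈ 16.111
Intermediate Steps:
d = 18 (d = (153 - 148) + 13 = 5 + 13 = 18)
d - (-5*(-6)/38 + (45 + 99)/131) = 18 - (-5*(-6)/38 + (45 + 99)/131) = 18 - (30*(1/38) + 144*(1/131)) = 18 - (15/19 + 144/131) = 18 - 1*4701/2489 = 18 - 4701/2489 = 40101/2489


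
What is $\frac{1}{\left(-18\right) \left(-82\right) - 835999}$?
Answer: $- \frac{1}{834523} \approx -1.1983 \cdot 10^{-6}$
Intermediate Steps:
$\frac{1}{\left(-18\right) \left(-82\right) - 835999} = \frac{1}{1476 - 835999} = \frac{1}{-834523} = - \frac{1}{834523}$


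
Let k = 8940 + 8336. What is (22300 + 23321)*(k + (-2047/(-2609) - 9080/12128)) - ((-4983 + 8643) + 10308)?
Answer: 3117270447410409/3955244 ≈ 7.8814e+8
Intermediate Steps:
k = 17276
(22300 + 23321)*(k + (-2047/(-2609) - 9080/12128)) - ((-4983 + 8643) + 10308) = (22300 + 23321)*(17276 + (-2047/(-2609) - 9080/12128)) - ((-4983 + 8643) + 10308) = 45621*(17276 + (-2047*(-1/2609) - 9080*1/12128)) - (3660 + 10308) = 45621*(17276 + (2047/2609 - 1135/1516)) - 1*13968 = 45621*(17276 + 142037/3955244) - 13968 = 45621*(68330937381/3955244) - 13968 = 3117325694258601/3955244 - 13968 = 3117270447410409/3955244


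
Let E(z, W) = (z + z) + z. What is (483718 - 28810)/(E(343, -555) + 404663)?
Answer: 113727/101423 ≈ 1.1213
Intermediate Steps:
E(z, W) = 3*z (E(z, W) = 2*z + z = 3*z)
(483718 - 28810)/(E(343, -555) + 404663) = (483718 - 28810)/(3*343 + 404663) = 454908/(1029 + 404663) = 454908/405692 = 454908*(1/405692) = 113727/101423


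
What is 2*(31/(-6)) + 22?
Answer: 35/3 ≈ 11.667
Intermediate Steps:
2*(31/(-6)) + 22 = 2*(31*(-⅙)) + 22 = 2*(-31/6) + 22 = -31/3 + 22 = 35/3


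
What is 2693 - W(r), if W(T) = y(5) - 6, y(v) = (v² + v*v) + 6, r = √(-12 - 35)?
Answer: 2643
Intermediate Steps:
r = I*√47 (r = √(-47) = I*√47 ≈ 6.8557*I)
y(v) = 6 + 2*v² (y(v) = (v² + v²) + 6 = 2*v² + 6 = 6 + 2*v²)
W(T) = 50 (W(T) = (6 + 2*5²) - 6 = (6 + 2*25) - 6 = (6 + 50) - 6 = 56 - 6 = 50)
2693 - W(r) = 2693 - 1*50 = 2693 - 50 = 2643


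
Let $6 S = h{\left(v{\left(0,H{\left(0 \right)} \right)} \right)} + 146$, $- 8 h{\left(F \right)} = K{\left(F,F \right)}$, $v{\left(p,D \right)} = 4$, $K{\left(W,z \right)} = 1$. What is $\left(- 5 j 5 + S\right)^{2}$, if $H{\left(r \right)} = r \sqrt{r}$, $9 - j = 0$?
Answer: $\frac{10310521}{256} \approx 40276.0$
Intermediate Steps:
$j = 9$ ($j = 9 - 0 = 9 + 0 = 9$)
$H{\left(r \right)} = r^{\frac{3}{2}}$
$h{\left(F \right)} = - \frac{1}{8}$ ($h{\left(F \right)} = \left(- \frac{1}{8}\right) 1 = - \frac{1}{8}$)
$S = \frac{389}{16}$ ($S = \frac{- \frac{1}{8} + 146}{6} = \frac{1}{6} \cdot \frac{1167}{8} = \frac{389}{16} \approx 24.313$)
$\left(- 5 j 5 + S\right)^{2} = \left(\left(-5\right) 9 \cdot 5 + \frac{389}{16}\right)^{2} = \left(\left(-45\right) 5 + \frac{389}{16}\right)^{2} = \left(-225 + \frac{389}{16}\right)^{2} = \left(- \frac{3211}{16}\right)^{2} = \frac{10310521}{256}$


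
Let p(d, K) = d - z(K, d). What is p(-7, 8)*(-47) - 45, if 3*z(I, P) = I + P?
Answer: 899/3 ≈ 299.67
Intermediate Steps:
z(I, P) = I/3 + P/3 (z(I, P) = (I + P)/3 = I/3 + P/3)
p(d, K) = -K/3 + 2*d/3 (p(d, K) = d - (K/3 + d/3) = d + (-K/3 - d/3) = -K/3 + 2*d/3)
p(-7, 8)*(-47) - 45 = (-⅓*8 + (⅔)*(-7))*(-47) - 45 = (-8/3 - 14/3)*(-47) - 45 = -22/3*(-47) - 45 = 1034/3 - 45 = 899/3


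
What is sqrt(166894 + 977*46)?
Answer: 2*sqrt(52959) ≈ 460.26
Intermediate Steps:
sqrt(166894 + 977*46) = sqrt(166894 + 44942) = sqrt(211836) = 2*sqrt(52959)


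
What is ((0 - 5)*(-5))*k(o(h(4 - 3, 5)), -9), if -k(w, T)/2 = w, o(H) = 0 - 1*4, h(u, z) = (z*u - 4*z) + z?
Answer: 200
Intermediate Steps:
h(u, z) = -3*z + u*z (h(u, z) = (u*z - 4*z) + z = (-4*z + u*z) + z = -3*z + u*z)
o(H) = -4 (o(H) = 0 - 4 = -4)
k(w, T) = -2*w
((0 - 5)*(-5))*k(o(h(4 - 3, 5)), -9) = ((0 - 5)*(-5))*(-2*(-4)) = -5*(-5)*8 = 25*8 = 200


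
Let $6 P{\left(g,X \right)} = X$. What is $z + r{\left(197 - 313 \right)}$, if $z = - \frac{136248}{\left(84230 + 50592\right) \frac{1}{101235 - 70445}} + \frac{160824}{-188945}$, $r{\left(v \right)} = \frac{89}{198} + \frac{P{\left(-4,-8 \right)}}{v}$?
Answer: $- \frac{2275694013190914523}{73135689750090} \approx -31116.0$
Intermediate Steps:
$P{\left(g,X \right)} = \frac{X}{6}$
$r{\left(v \right)} = \frac{89}{198} - \frac{4}{3 v}$ ($r{\left(v \right)} = \frac{89}{198} + \frac{\frac{1}{6} \left(-8\right)}{v} = 89 \cdot \frac{1}{198} - \frac{4}{3 v} = \frac{89}{198} - \frac{4}{3 v}$)
$z = - \frac{396330151158864}{12736971395}$ ($z = - \frac{136248}{134822 \cdot \frac{1}{30790}} + 160824 \left(- \frac{1}{188945}\right) = - \frac{136248}{134822 \cdot \frac{1}{30790}} - \frac{160824}{188945} = - \frac{136248}{\frac{67411}{15395}} - \frac{160824}{188945} = \left(-136248\right) \frac{15395}{67411} - \frac{160824}{188945} = - \frac{2097537960}{67411} - \frac{160824}{188945} = - \frac{396330151158864}{12736971395} \approx -31117.0$)
$z + r{\left(197 - 313 \right)} = - \frac{396330151158864}{12736971395} + \frac{-264 + 89 \left(197 - 313\right)}{198 \left(197 - 313\right)} = - \frac{396330151158864}{12736971395} + \frac{-264 + 89 \left(-116\right)}{198 \left(-116\right)} = - \frac{396330151158864}{12736971395} + \frac{1}{198} \left(- \frac{1}{116}\right) \left(-264 - 10324\right) = - \frac{396330151158864}{12736971395} + \frac{1}{198} \left(- \frac{1}{116}\right) \left(-10588\right) = - \frac{396330151158864}{12736971395} + \frac{2647}{5742} = - \frac{2275694013190914523}{73135689750090}$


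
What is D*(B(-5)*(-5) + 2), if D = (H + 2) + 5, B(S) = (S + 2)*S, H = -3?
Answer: -292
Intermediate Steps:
B(S) = S*(2 + S) (B(S) = (2 + S)*S = S*(2 + S))
D = 4 (D = (-3 + 2) + 5 = -1 + 5 = 4)
D*(B(-5)*(-5) + 2) = 4*(-5*(2 - 5)*(-5) + 2) = 4*(-5*(-3)*(-5) + 2) = 4*(15*(-5) + 2) = 4*(-75 + 2) = 4*(-73) = -292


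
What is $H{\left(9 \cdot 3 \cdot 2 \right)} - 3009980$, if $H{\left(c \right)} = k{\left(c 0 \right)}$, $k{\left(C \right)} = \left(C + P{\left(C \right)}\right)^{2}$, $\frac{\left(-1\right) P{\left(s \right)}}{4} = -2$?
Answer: $-3009916$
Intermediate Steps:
$P{\left(s \right)} = 8$ ($P{\left(s \right)} = \left(-4\right) \left(-2\right) = 8$)
$k{\left(C \right)} = \left(8 + C\right)^{2}$ ($k{\left(C \right)} = \left(C + 8\right)^{2} = \left(8 + C\right)^{2}$)
$H{\left(c \right)} = 64$ ($H{\left(c \right)} = \left(8 + c 0\right)^{2} = \left(8 + 0\right)^{2} = 8^{2} = 64$)
$H{\left(9 \cdot 3 \cdot 2 \right)} - 3009980 = 64 - 3009980 = -3009916$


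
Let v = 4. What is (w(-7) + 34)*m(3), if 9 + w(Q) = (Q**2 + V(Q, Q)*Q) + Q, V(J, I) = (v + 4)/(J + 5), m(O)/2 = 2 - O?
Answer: -190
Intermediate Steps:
m(O) = 4 - 2*O (m(O) = 2*(2 - O) = 4 - 2*O)
V(J, I) = 8/(5 + J) (V(J, I) = (4 + 4)/(J + 5) = 8/(5 + J))
w(Q) = -9 + Q + Q**2 + 8*Q/(5 + Q) (w(Q) = -9 + ((Q**2 + (8/(5 + Q))*Q) + Q) = -9 + ((Q**2 + 8*Q/(5 + Q)) + Q) = -9 + (Q + Q**2 + 8*Q/(5 + Q)) = -9 + Q + Q**2 + 8*Q/(5 + Q))
(w(-7) + 34)*m(3) = ((8*(-7) + (5 - 7)*(-9 - 7 + (-7)**2))/(5 - 7) + 34)*(4 - 2*3) = ((-56 - 2*(-9 - 7 + 49))/(-2) + 34)*(4 - 6) = (-(-56 - 2*33)/2 + 34)*(-2) = (-(-56 - 66)/2 + 34)*(-2) = (-1/2*(-122) + 34)*(-2) = (61 + 34)*(-2) = 95*(-2) = -190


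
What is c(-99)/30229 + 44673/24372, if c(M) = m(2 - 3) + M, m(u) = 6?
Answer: 449384507/245580396 ≈ 1.8299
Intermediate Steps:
c(M) = 6 + M
c(-99)/30229 + 44673/24372 = (6 - 99)/30229 + 44673/24372 = -93*1/30229 + 44673*(1/24372) = -93/30229 + 14891/8124 = 449384507/245580396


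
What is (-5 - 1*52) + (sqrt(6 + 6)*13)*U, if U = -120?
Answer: -57 - 3120*sqrt(3) ≈ -5461.0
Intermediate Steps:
(-5 - 1*52) + (sqrt(6 + 6)*13)*U = (-5 - 1*52) + (sqrt(6 + 6)*13)*(-120) = (-5 - 52) + (sqrt(12)*13)*(-120) = -57 + ((2*sqrt(3))*13)*(-120) = -57 + (26*sqrt(3))*(-120) = -57 - 3120*sqrt(3)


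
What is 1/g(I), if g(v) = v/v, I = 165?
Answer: 1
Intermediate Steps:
g(v) = 1
1/g(I) = 1/1 = 1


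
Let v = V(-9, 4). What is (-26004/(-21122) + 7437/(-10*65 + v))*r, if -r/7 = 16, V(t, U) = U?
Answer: 3928000440/3411203 ≈ 1151.5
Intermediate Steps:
v = 4
r = -112 (r = -7*16 = -112)
(-26004/(-21122) + 7437/(-10*65 + v))*r = (-26004/(-21122) + 7437/(-10*65 + 4))*(-112) = (-26004*(-1/21122) + 7437/(-650 + 4))*(-112) = (13002/10561 + 7437/(-646))*(-112) = (13002/10561 + 7437*(-1/646))*(-112) = (13002/10561 - 7437/646)*(-112) = -70142865/6822406*(-112) = 3928000440/3411203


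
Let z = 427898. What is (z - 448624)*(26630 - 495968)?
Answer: 9727499388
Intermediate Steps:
(z - 448624)*(26630 - 495968) = (427898 - 448624)*(26630 - 495968) = -20726*(-469338) = 9727499388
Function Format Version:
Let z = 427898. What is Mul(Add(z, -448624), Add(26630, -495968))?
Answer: 9727499388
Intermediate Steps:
Mul(Add(z, -448624), Add(26630, -495968)) = Mul(Add(427898, -448624), Add(26630, -495968)) = Mul(-20726, -469338) = 9727499388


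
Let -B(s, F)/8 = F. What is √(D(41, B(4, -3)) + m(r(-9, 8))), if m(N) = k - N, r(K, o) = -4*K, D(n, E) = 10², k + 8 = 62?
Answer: √118 ≈ 10.863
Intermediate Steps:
k = 54 (k = -8 + 62 = 54)
B(s, F) = -8*F
D(n, E) = 100
m(N) = 54 - N
√(D(41, B(4, -3)) + m(r(-9, 8))) = √(100 + (54 - (-4)*(-9))) = √(100 + (54 - 1*36)) = √(100 + (54 - 36)) = √(100 + 18) = √118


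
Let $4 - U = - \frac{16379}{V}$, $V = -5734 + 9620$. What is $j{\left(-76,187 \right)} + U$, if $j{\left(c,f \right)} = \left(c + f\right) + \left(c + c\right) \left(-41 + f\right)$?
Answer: $- \frac{85774843}{3886} \approx -22073.0$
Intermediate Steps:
$V = 3886$
$U = \frac{31923}{3886}$ ($U = 4 - - \frac{16379}{3886} = 4 + \frac{16379}{3886} = \frac{31923}{3886} \approx 8.2149$)
$j{\left(c,f \right)} = c + f + 2 c \left(-41 + f\right)$ ($j{\left(c,f \right)} = \left(c + f\right) + 2 c \left(-41 + f\right) = c + f + 2 c \left(-41 + f\right)$)
$j{\left(-76,187 \right)} + U = \left(187 - -6156 + 2 \left(-76\right) 187\right) + \frac{31923}{3886} = \left(187 + 6156 - 28424\right) + \frac{31923}{3886} = -22081 + \frac{31923}{3886} = - \frac{85774843}{3886}$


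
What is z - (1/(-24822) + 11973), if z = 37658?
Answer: 637553071/24822 ≈ 25685.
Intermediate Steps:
z - (1/(-24822) + 11973) = 37658 - (1/(-24822) + 11973) = 37658 - (-1/24822 + 11973) = 37658 - 1*297193805/24822 = 37658 - 297193805/24822 = 637553071/24822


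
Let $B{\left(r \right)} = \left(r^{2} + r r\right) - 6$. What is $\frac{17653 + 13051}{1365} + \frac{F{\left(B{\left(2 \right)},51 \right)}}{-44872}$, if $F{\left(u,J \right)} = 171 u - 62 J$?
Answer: $\frac{345399797}{15312570} \approx 22.557$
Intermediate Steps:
$B{\left(r \right)} = -6 + 2 r^{2}$ ($B{\left(r \right)} = \left(r^{2} + r^{2}\right) - 6 = 2 r^{2} - 6 = -6 + 2 r^{2}$)
$F{\left(u,J \right)} = - 62 J + 171 u$
$\frac{17653 + 13051}{1365} + \frac{F{\left(B{\left(2 \right)},51 \right)}}{-44872} = \frac{17653 + 13051}{1365} + \frac{\left(-62\right) 51 + 171 \left(-6 + 2 \cdot 2^{2}\right)}{-44872} = 30704 \cdot \frac{1}{1365} + \left(-3162 + 171 \left(-6 + 2 \cdot 4\right)\right) \left(- \frac{1}{44872}\right) = \frac{30704}{1365} + \left(-3162 + 171 \left(-6 + 8\right)\right) \left(- \frac{1}{44872}\right) = \frac{30704}{1365} + \left(-3162 + 171 \cdot 2\right) \left(- \frac{1}{44872}\right) = \frac{30704}{1365} + \left(-3162 + 342\right) \left(- \frac{1}{44872}\right) = \frac{30704}{1365} - - \frac{705}{11218} = \frac{30704}{1365} + \frac{705}{11218} = \frac{345399797}{15312570}$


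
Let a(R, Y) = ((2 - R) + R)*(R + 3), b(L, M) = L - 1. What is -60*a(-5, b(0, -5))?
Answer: 240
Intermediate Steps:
b(L, M) = -1 + L
a(R, Y) = 6 + 2*R (a(R, Y) = 2*(3 + R) = 6 + 2*R)
-60*a(-5, b(0, -5)) = -60*(6 + 2*(-5)) = -60*(6 - 10) = -(-240) = -60*(-4) = 240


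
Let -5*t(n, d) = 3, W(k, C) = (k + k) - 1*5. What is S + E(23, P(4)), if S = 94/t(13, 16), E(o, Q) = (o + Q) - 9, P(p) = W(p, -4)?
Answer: -419/3 ≈ -139.67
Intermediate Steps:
W(k, C) = -5 + 2*k (W(k, C) = 2*k - 5 = -5 + 2*k)
P(p) = -5 + 2*p
t(n, d) = -3/5 (t(n, d) = -1/5*3 = -3/5)
E(o, Q) = -9 + Q + o (E(o, Q) = (Q + o) - 9 = -9 + Q + o)
S = -470/3 (S = 94/(-3/5) = 94*(-5/3) = -470/3 ≈ -156.67)
S + E(23, P(4)) = -470/3 + (-9 + (-5 + 2*4) + 23) = -470/3 + (-9 + (-5 + 8) + 23) = -470/3 + (-9 + 3 + 23) = -470/3 + 17 = -419/3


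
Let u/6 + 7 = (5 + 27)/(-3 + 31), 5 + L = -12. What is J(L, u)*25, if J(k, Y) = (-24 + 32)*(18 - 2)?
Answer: 3200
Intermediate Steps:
L = -17 (L = -5 - 12 = -17)
u = -246/7 (u = -42 + 6*((5 + 27)/(-3 + 31)) = -42 + 6*(32/28) = -42 + 6*(32*(1/28)) = -42 + 6*(8/7) = -42 + 48/7 = -246/7 ≈ -35.143)
J(k, Y) = 128 (J(k, Y) = 8*16 = 128)
J(L, u)*25 = 128*25 = 3200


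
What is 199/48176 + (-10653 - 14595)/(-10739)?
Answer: 1218484709/517362064 ≈ 2.3552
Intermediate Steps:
199/48176 + (-10653 - 14595)/(-10739) = 199*(1/48176) - 25248*(-1/10739) = 199/48176 + 25248/10739 = 1218484709/517362064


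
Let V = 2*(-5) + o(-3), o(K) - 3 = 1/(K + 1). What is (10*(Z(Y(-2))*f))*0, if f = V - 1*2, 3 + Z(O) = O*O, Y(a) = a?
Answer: 0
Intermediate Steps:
o(K) = 3 + 1/(1 + K) (o(K) = 3 + 1/(K + 1) = 3 + 1/(1 + K))
Z(O) = -3 + O² (Z(O) = -3 + O*O = -3 + O²)
V = -15/2 (V = 2*(-5) + (4 + 3*(-3))/(1 - 3) = -10 + (4 - 9)/(-2) = -10 - ½*(-5) = -10 + 5/2 = -15/2 ≈ -7.5000)
f = -19/2 (f = -15/2 - 1*2 = -15/2 - 2 = -19/2 ≈ -9.5000)
(10*(Z(Y(-2))*f))*0 = (10*((-3 + (-2)²)*(-19/2)))*0 = (10*((-3 + 4)*(-19/2)))*0 = (10*(1*(-19/2)))*0 = (10*(-19/2))*0 = -95*0 = 0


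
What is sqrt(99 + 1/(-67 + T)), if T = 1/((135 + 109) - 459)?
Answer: sqrt(8555874)/294 ≈ 9.9491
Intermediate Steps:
T = -1/215 (T = 1/(244 - 459) = 1/(-215) = -1/215 ≈ -0.0046512)
sqrt(99 + 1/(-67 + T)) = sqrt(99 + 1/(-67 - 1/215)) = sqrt(99 + 1/(-14406/215)) = sqrt(99 - 215/14406) = sqrt(1425979/14406) = sqrt(8555874)/294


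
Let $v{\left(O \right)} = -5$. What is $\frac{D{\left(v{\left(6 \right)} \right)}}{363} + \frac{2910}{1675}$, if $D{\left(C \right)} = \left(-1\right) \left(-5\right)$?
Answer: $\frac{212941}{121605} \approx 1.7511$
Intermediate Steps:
$D{\left(C \right)} = 5$
$\frac{D{\left(v{\left(6 \right)} \right)}}{363} + \frac{2910}{1675} = \frac{5}{363} + \frac{2910}{1675} = 5 \cdot \frac{1}{363} + 2910 \cdot \frac{1}{1675} = \frac{5}{363} + \frac{582}{335} = \frac{212941}{121605}$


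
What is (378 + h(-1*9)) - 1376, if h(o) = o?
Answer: -1007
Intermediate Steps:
(378 + h(-1*9)) - 1376 = (378 - 1*9) - 1376 = (378 - 9) - 1376 = 369 - 1376 = -1007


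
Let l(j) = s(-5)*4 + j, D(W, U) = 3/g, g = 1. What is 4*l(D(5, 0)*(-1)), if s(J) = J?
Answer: -92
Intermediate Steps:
D(W, U) = 3 (D(W, U) = 3/1 = 3*1 = 3)
l(j) = -20 + j (l(j) = -5*4 + j = -20 + j)
4*l(D(5, 0)*(-1)) = 4*(-20 + 3*(-1)) = 4*(-20 - 3) = 4*(-23) = -92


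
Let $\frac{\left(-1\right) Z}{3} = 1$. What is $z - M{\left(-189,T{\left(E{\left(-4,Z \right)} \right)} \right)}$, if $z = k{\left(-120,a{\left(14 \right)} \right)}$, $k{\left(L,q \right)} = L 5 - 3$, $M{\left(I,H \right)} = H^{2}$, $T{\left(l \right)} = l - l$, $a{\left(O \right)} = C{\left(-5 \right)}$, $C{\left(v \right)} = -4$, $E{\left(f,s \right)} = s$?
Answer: $-603$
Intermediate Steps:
$Z = -3$ ($Z = \left(-3\right) 1 = -3$)
$a{\left(O \right)} = -4$
$T{\left(l \right)} = 0$
$k{\left(L,q \right)} = -3 + 5 L$ ($k{\left(L,q \right)} = 5 L - 3 = -3 + 5 L$)
$z = -603$ ($z = -3 + 5 \left(-120\right) = -3 - 600 = -603$)
$z - M{\left(-189,T{\left(E{\left(-4,Z \right)} \right)} \right)} = -603 - 0^{2} = -603 - 0 = -603 + 0 = -603$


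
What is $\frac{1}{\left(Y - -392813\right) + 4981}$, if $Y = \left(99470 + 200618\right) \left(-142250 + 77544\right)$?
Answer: $- \frac{1}{19417096334} \approx -5.1501 \cdot 10^{-11}$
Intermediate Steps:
$Y = -19417494128$ ($Y = 300088 \left(-64706\right) = -19417494128$)
$\frac{1}{\left(Y - -392813\right) + 4981} = \frac{1}{\left(-19417494128 - -392813\right) + 4981} = \frac{1}{\left(-19417494128 + 392813\right) + 4981} = \frac{1}{-19417101315 + 4981} = \frac{1}{-19417096334} = - \frac{1}{19417096334}$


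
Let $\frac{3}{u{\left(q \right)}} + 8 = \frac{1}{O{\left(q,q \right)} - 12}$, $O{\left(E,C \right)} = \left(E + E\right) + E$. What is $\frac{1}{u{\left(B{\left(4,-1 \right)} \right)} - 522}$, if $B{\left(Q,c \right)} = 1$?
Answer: $- \frac{73}{38133} \approx -0.0019144$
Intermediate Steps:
$O{\left(E,C \right)} = 3 E$ ($O{\left(E,C \right)} = 2 E + E = 3 E$)
$u{\left(q \right)} = \frac{3}{-8 + \frac{1}{-12 + 3 q}}$ ($u{\left(q \right)} = \frac{3}{-8 + \frac{1}{3 q - 12}} = \frac{3}{-8 + \frac{1}{-12 + 3 q}}$)
$\frac{1}{u{\left(B{\left(4,-1 \right)} \right)} - 522} = \frac{1}{\frac{9 \left(4 - 1\right)}{-97 + 24 \cdot 1} - 522} = \frac{1}{\frac{9 \left(4 - 1\right)}{-97 + 24} - 522} = \frac{1}{9 \frac{1}{-73} \cdot 3 - 522} = \frac{1}{9 \left(- \frac{1}{73}\right) 3 - 522} = \frac{1}{- \frac{27}{73} - 522} = \frac{1}{- \frac{38133}{73}} = - \frac{73}{38133}$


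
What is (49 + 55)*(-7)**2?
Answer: 5096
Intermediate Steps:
(49 + 55)*(-7)**2 = 104*49 = 5096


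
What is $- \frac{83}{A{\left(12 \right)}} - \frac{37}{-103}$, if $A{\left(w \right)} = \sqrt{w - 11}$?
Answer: $- \frac{8512}{103} \approx -82.641$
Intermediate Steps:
$A{\left(w \right)} = \sqrt{-11 + w}$
$- \frac{83}{A{\left(12 \right)}} - \frac{37}{-103} = - \frac{83}{\sqrt{-11 + 12}} - \frac{37}{-103} = - \frac{83}{\sqrt{1}} - - \frac{37}{103} = - \frac{83}{1} + \frac{37}{103} = \left(-83\right) 1 + \frac{37}{103} = -83 + \frac{37}{103} = - \frac{8512}{103}$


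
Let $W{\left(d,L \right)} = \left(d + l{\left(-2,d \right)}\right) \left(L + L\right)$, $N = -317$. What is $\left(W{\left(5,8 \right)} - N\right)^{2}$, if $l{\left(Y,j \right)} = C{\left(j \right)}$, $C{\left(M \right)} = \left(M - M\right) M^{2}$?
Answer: $157609$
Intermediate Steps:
$C{\left(M \right)} = 0$ ($C{\left(M \right)} = 0 M^{2} = 0$)
$l{\left(Y,j \right)} = 0$
$W{\left(d,L \right)} = 2 L d$ ($W{\left(d,L \right)} = \left(d + 0\right) \left(L + L\right) = d 2 L = 2 L d$)
$\left(W{\left(5,8 \right)} - N\right)^{2} = \left(2 \cdot 8 \cdot 5 - -317\right)^{2} = \left(80 + 317\right)^{2} = 397^{2} = 157609$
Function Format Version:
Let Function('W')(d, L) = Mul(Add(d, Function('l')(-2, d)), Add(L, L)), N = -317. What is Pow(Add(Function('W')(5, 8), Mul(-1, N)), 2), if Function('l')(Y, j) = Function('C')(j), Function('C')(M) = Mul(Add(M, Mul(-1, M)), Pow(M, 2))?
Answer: 157609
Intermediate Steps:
Function('C')(M) = 0 (Function('C')(M) = Mul(0, Pow(M, 2)) = 0)
Function('l')(Y, j) = 0
Function('W')(d, L) = Mul(2, L, d) (Function('W')(d, L) = Mul(Add(d, 0), Add(L, L)) = Mul(d, Mul(2, L)) = Mul(2, L, d))
Pow(Add(Function('W')(5, 8), Mul(-1, N)), 2) = Pow(Add(Mul(2, 8, 5), Mul(-1, -317)), 2) = Pow(Add(80, 317), 2) = Pow(397, 2) = 157609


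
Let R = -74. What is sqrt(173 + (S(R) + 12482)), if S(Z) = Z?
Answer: sqrt(12581) ≈ 112.17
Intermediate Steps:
sqrt(173 + (S(R) + 12482)) = sqrt(173 + (-74 + 12482)) = sqrt(173 + 12408) = sqrt(12581)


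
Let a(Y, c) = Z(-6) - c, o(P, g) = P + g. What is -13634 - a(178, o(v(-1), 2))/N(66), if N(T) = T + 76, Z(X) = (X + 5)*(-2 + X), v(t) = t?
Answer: -1936035/142 ≈ -13634.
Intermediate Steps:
Z(X) = (-2 + X)*(5 + X) (Z(X) = (5 + X)*(-2 + X) = (-2 + X)*(5 + X))
N(T) = 76 + T
a(Y, c) = 8 - c (a(Y, c) = (-10 + (-6)² + 3*(-6)) - c = (-10 + 36 - 18) - c = 8 - c)
-13634 - a(178, o(v(-1), 2))/N(66) = -13634 - (8 - (-1 + 2))/(76 + 66) = -13634 - (8 - 1*1)/142 = -13634 - (8 - 1)/142 = -13634 - 7/142 = -1936035/142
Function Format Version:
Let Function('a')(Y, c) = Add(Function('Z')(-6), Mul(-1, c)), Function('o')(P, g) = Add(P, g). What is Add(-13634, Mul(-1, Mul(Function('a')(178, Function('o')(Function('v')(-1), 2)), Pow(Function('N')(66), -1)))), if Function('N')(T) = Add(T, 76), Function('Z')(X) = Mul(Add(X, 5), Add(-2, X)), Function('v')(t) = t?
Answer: Rational(-1936035, 142) ≈ -13634.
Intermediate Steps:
Function('Z')(X) = Mul(Add(-2, X), Add(5, X)) (Function('Z')(X) = Mul(Add(5, X), Add(-2, X)) = Mul(Add(-2, X), Add(5, X)))
Function('N')(T) = Add(76, T)
Function('a')(Y, c) = Add(8, Mul(-1, c)) (Function('a')(Y, c) = Add(Add(-10, Pow(-6, 2), Mul(3, -6)), Mul(-1, c)) = Add(Add(-10, 36, -18), Mul(-1, c)) = Add(8, Mul(-1, c)))
Add(-13634, Mul(-1, Mul(Function('a')(178, Function('o')(Function('v')(-1), 2)), Pow(Function('N')(66), -1)))) = Add(-13634, Mul(-1, Mul(Add(8, Mul(-1, Add(-1, 2))), Pow(Add(76, 66), -1)))) = Add(-13634, Mul(-1, Mul(Add(8, Mul(-1, 1)), Pow(142, -1)))) = Add(-13634, Mul(-1, Mul(Add(8, -1), Rational(1, 142)))) = Add(-13634, Mul(-1, Mul(7, Rational(1, 142)))) = Add(-13634, Mul(-1, Rational(7, 142))) = Add(-13634, Rational(-7, 142)) = Rational(-1936035, 142)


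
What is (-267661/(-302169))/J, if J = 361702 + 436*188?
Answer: 267661/134063320230 ≈ 1.9965e-6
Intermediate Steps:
J = 443670 (J = 361702 + 81968 = 443670)
(-267661/(-302169))/J = -267661/(-302169)/443670 = -267661*(-1/302169)*(1/443670) = (267661/302169)*(1/443670) = 267661/134063320230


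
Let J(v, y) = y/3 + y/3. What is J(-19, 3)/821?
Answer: 2/821 ≈ 0.0024361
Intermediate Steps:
J(v, y) = 2*y/3 (J(v, y) = y*(⅓) + y*(⅓) = y/3 + y/3 = 2*y/3)
J(-19, 3)/821 = ((⅔)*3)/821 = 2*(1/821) = 2/821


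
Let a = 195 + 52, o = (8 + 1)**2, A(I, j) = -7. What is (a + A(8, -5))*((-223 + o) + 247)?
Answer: 25200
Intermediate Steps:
o = 81 (o = 9**2 = 81)
a = 247
(a + A(8, -5))*((-223 + o) + 247) = (247 - 7)*((-223 + 81) + 247) = 240*(-142 + 247) = 240*105 = 25200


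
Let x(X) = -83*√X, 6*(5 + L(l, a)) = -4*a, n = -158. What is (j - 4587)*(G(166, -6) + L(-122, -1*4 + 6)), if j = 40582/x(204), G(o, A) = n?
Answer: 753797 + 588439*√51/747 ≈ 7.5942e+5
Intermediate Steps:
G(o, A) = -158
L(l, a) = -5 - 2*a/3 (L(l, a) = -5 + (-4*a)/6 = -5 - 2*a/3)
j = -20291*√51/4233 (j = 40582/((-166*√51)) = 40582*(-√51/8466) = -20291*√51/4233 ≈ -34.233)
(j - 4587)*(G(166, -6) + L(-122, -1*4 + 6)) = (-20291*√51/4233 - 4587)*(-158 + (-5 - 2*(-1*4 + 6)/3)) = (-4587 - 20291*√51/4233)*(-158 + (-5 - 2*(-4 + 6)/3)) = (-4587 - 20291*√51/4233)*(-158 + (-5 - ⅔*2)) = (-4587 - 20291*√51/4233)*(-158 + (-5 - 4/3)) = (-4587 - 20291*√51/4233)*(-158 - 19/3) = (-4587 - 20291*√51/4233)*(-493/3) = 753797 + 588439*√51/747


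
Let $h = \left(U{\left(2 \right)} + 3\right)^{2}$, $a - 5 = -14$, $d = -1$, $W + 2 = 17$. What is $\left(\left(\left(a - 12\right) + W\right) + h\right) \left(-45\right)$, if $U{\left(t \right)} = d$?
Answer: $90$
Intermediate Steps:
$W = 15$ ($W = -2 + 17 = 15$)
$U{\left(t \right)} = -1$
$a = -9$ ($a = 5 - 14 = -9$)
$h = 4$ ($h = \left(-1 + 3\right)^{2} = 2^{2} = 4$)
$\left(\left(\left(a - 12\right) + W\right) + h\right) \left(-45\right) = \left(\left(\left(-9 - 12\right) + 15\right) + 4\right) \left(-45\right) = \left(\left(-21 + 15\right) + 4\right) \left(-45\right) = \left(-6 + 4\right) \left(-45\right) = \left(-2\right) \left(-45\right) = 90$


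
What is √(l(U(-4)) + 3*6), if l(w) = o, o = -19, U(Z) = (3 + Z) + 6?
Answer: I ≈ 1.0*I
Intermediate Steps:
U(Z) = 9 + Z
l(w) = -19
√(l(U(-4)) + 3*6) = √(-19 + 3*6) = √(-19 + 18) = √(-1) = I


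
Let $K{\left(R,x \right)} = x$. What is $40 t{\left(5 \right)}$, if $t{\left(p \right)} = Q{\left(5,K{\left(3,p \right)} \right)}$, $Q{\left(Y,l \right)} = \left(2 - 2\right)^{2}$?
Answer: $0$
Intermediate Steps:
$Q{\left(Y,l \right)} = 0$ ($Q{\left(Y,l \right)} = 0^{2} = 0$)
$t{\left(p \right)} = 0$
$40 t{\left(5 \right)} = 40 \cdot 0 = 0$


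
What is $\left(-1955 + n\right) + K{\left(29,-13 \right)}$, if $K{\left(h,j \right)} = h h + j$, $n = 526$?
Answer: $-601$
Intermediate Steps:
$K{\left(h,j \right)} = j + h^{2}$ ($K{\left(h,j \right)} = h^{2} + j = j + h^{2}$)
$\left(-1955 + n\right) + K{\left(29,-13 \right)} = \left(-1955 + 526\right) - \left(13 - 29^{2}\right) = -1429 + \left(-13 + 841\right) = -1429 + 828 = -601$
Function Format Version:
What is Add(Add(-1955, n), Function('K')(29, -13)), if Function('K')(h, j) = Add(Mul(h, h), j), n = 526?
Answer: -601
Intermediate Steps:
Function('K')(h, j) = Add(j, Pow(h, 2)) (Function('K')(h, j) = Add(Pow(h, 2), j) = Add(j, Pow(h, 2)))
Add(Add(-1955, n), Function('K')(29, -13)) = Add(Add(-1955, 526), Add(-13, Pow(29, 2))) = Add(-1429, Add(-13, 841)) = Add(-1429, 828) = -601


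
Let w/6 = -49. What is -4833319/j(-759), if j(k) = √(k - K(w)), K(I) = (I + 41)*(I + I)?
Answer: 4833319*I*√149523/149523 ≈ 12499.0*I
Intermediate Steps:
w = -294 (w = 6*(-49) = -294)
K(I) = 2*I*(41 + I) (K(I) = (41 + I)*(2*I) = 2*I*(41 + I))
j(k) = √(-148764 + k) (j(k) = √(k - 2*(-294)*(41 - 294)) = √(k - 2*(-294)*(-253)) = √(k - 1*148764) = √(k - 148764) = √(-148764 + k))
-4833319/j(-759) = -4833319/√(-148764 - 759) = -4833319*(-I*√149523/149523) = -(-4833319)*I*√149523/149523 = 4833319*I*√149523/149523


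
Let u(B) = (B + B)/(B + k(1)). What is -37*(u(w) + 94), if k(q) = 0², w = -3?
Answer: -3552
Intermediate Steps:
k(q) = 0
u(B) = 2 (u(B) = (B + B)/(B + 0) = (2*B)/B = 2)
-37*(u(w) + 94) = -37*(2 + 94) = -37*96 = -3552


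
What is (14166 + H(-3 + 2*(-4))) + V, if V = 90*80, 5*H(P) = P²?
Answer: 106951/5 ≈ 21390.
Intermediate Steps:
H(P) = P²/5
V = 7200
(14166 + H(-3 + 2*(-4))) + V = (14166 + (-3 + 2*(-4))²/5) + 7200 = (14166 + (-3 - 8)²/5) + 7200 = (14166 + (⅕)*(-11)²) + 7200 = (14166 + (⅕)*121) + 7200 = (14166 + 121/5) + 7200 = 70951/5 + 7200 = 106951/5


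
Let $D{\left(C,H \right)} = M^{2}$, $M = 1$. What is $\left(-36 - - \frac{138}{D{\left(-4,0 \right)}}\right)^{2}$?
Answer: $10404$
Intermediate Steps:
$D{\left(C,H \right)} = 1$ ($D{\left(C,H \right)} = 1^{2} = 1$)
$\left(-36 - - \frac{138}{D{\left(-4,0 \right)}}\right)^{2} = \left(-36 - - \frac{138}{1}\right)^{2} = \left(-36 - \left(-138\right) 1\right)^{2} = \left(-36 - -138\right)^{2} = \left(-36 + 138\right)^{2} = 102^{2} = 10404$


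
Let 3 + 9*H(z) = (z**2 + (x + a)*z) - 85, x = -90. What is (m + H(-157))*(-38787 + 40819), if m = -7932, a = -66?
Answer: -15128240/3 ≈ -5.0427e+6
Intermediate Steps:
H(z) = -88/9 - 52*z/3 + z**2/9 (H(z) = -1/3 + ((z**2 + (-90 - 66)*z) - 85)/9 = -1/3 + ((z**2 - 156*z) - 85)/9 = -1/3 + (-85 + z**2 - 156*z)/9 = -1/3 + (-85/9 - 52*z/3 + z**2/9) = -88/9 - 52*z/3 + z**2/9)
(m + H(-157))*(-38787 + 40819) = (-7932 + (-88/9 - 52/3*(-157) + (1/9)*(-157)**2))*(-38787 + 40819) = (-7932 + (-88/9 + 8164/3 + (1/9)*24649))*2032 = (-7932 + (-88/9 + 8164/3 + 24649/9))*2032 = (-7932 + 16351/3)*2032 = -7445/3*2032 = -15128240/3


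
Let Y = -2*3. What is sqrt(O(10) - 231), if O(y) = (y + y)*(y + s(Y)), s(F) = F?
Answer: I*sqrt(151) ≈ 12.288*I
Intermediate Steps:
Y = -6
O(y) = 2*y*(-6 + y) (O(y) = (y + y)*(y - 6) = (2*y)*(-6 + y) = 2*y*(-6 + y))
sqrt(O(10) - 231) = sqrt(2*10*(-6 + 10) - 231) = sqrt(2*10*4 - 231) = sqrt(80 - 231) = sqrt(-151) = I*sqrt(151)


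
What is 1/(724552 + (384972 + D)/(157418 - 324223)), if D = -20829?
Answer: 166805/120858532217 ≈ 1.3802e-6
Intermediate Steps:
1/(724552 + (384972 + D)/(157418 - 324223)) = 1/(724552 + (384972 - 20829)/(157418 - 324223)) = 1/(724552 + 364143/(-166805)) = 1/(724552 + 364143*(-1/166805)) = 1/(724552 - 364143/166805) = 1/(120858532217/166805) = 166805/120858532217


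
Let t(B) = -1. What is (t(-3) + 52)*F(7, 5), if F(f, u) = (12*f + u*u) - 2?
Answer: 5457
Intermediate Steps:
F(f, u) = -2 + u**2 + 12*f (F(f, u) = (12*f + u**2) - 2 = (u**2 + 12*f) - 2 = -2 + u**2 + 12*f)
(t(-3) + 52)*F(7, 5) = (-1 + 52)*(-2 + 5**2 + 12*7) = 51*(-2 + 25 + 84) = 51*107 = 5457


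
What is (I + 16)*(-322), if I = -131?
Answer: 37030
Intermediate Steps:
(I + 16)*(-322) = (-131 + 16)*(-322) = -115*(-322) = 37030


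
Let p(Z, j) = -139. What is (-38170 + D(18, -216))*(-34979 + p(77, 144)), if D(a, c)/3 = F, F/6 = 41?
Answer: 1314536976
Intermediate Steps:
F = 246 (F = 6*41 = 246)
D(a, c) = 738 (D(a, c) = 3*246 = 738)
(-38170 + D(18, -216))*(-34979 + p(77, 144)) = (-38170 + 738)*(-34979 - 139) = -37432*(-35118) = 1314536976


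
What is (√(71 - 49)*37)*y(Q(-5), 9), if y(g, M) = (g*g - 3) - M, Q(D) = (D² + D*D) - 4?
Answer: 77848*√22 ≈ 3.6514e+5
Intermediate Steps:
Q(D) = -4 + 2*D² (Q(D) = (D² + D²) - 4 = 2*D² - 4 = -4 + 2*D²)
y(g, M) = -3 + g² - M (y(g, M) = (g² - 3) - M = (-3 + g²) - M = -3 + g² - M)
(√(71 - 49)*37)*y(Q(-5), 9) = (√(71 - 49)*37)*(-3 + (-4 + 2*(-5)²)² - 1*9) = (√22*37)*(-3 + (-4 + 2*25)² - 9) = (37*√22)*(-3 + (-4 + 50)² - 9) = (37*√22)*(-3 + 46² - 9) = (37*√22)*(-3 + 2116 - 9) = (37*√22)*2104 = 77848*√22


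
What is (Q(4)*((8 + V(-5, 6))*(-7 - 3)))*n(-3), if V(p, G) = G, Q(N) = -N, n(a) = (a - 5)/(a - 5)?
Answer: 560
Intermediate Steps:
n(a) = 1 (n(a) = (-5 + a)/(-5 + a) = 1)
(Q(4)*((8 + V(-5, 6))*(-7 - 3)))*n(-3) = ((-1*4)*((8 + 6)*(-7 - 3)))*1 = -56*(-10)*1 = -4*(-140)*1 = 560*1 = 560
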